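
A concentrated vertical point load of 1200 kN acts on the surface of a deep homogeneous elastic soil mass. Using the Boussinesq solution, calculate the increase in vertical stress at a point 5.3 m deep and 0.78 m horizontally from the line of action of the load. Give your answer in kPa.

Δσ_z ≈ 19.3 kPa

Boussinesq vertical stress below a point load on an elastic half-space:
Δσ_z = 3P/(2πz²) · [1 + (r/z)²]^(−5/2)
r/z = 0.78/5.3 = 0.14717; [1+(r/z)²]^(−5/2) = 0.94784.
Δσ_z = 3×1200/(2π×5.3²) × 0.94784 = 20.397 × 0.94784 = 19.33 kPa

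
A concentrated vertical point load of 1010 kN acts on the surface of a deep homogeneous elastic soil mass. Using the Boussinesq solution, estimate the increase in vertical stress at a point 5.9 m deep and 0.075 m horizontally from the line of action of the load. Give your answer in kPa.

Boussinesq vertical stress below a point load on an elastic half-space:
Δσ_z = 3P/(2πz²) · [1 + (r/z)²]^(−5/2)
r/z = 0.075/5.9 = 0.012712; [1+(r/z)²]^(−5/2) = 0.9996.
Δσ_z = 3×1010/(2π×5.9²) × 0.9996 = 13.853 × 0.9996 = 13.85 kPa

Δσ_z ≈ 13.8 kPa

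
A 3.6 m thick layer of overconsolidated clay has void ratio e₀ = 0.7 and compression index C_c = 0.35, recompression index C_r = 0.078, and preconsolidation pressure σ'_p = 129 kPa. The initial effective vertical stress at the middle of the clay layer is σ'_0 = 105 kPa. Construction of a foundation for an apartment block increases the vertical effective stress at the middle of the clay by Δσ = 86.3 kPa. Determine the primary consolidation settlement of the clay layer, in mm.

S_c ≈ 142 mm

Final effective stress: σ'_f = 105 + 86.3 = 191.3 kPa.
σ'_f = 191.3 > σ'_p = 129 kPa, so the stress path crosses the preconsolidation pressure — recompression up to σ'_p, then virgin compression beyond:
S_c = H/(1+e₀)·[C_r·log₁₀(σ'_p/σ'_0) + C_c·log₁₀(σ'_f/σ'_p)]
    = 3.6/1.7 × [0.078×log₁₀(129/105) + 0.35×log₁₀(191.3/129)]
    = 2.1176 × [0.0069732 + 0.059894] = 0.1416 m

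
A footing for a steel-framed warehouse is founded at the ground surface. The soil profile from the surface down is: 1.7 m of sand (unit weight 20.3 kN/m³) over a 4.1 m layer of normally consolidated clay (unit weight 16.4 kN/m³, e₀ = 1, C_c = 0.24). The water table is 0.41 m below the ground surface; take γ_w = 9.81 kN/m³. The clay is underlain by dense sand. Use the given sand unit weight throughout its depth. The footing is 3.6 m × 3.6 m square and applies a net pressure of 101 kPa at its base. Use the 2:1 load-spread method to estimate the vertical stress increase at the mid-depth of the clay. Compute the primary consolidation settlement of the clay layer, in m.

Mid-depth of clay below the ground surface: z = 1.7 + 4.1/2 = 3.75 m.
Total vertical stress at mid-clay: σ_v = 20.3×1.7 + 16.4×2.05 = 68.13 kPa.
Pore pressure: u = 9.81×(3.75 − 0.41) = 32.765 kPa.
Initial effective stress: σ'_0 = σ_v − u = 68.13 − 32.765 = 35.365 kPa.
Stress increase at mid-clay by the 2:1 spreading method:
Δσ = qBL/((B+z)(L+z)) = 101×3.6×3.6/((3.6+3.75)(3.6+3.75)) = 24.23 kPa
Final effective stress: σ'_f = σ'_0 + Δσ = 35.365 + 24.23 = 59.595 kPa.
Normally consolidated clay, so the full stress increment lies on the virgin compression line:
S_c = C_c·H/(1+e₀)·log₁₀(σ'_f/σ'_0) = 0.24×4.1/(1+1)×log₁₀(59.595/35.365)
    = 0.492 × 0.22664 = 0.1115 m

S_c ≈ 0.112 m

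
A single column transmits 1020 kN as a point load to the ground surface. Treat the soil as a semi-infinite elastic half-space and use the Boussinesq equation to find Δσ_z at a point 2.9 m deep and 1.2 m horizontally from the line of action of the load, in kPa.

Boussinesq vertical stress below a point load on an elastic half-space:
Δσ_z = 3P/(2πz²) · [1 + (r/z)²]^(−5/2)
r/z = 1.2/2.9 = 0.41379; [1+(r/z)²]^(−5/2) = 0.6736.
Δσ_z = 3×1020/(2π×2.9²) × 0.6736 = 57.909 × 0.6736 = 39.01 kPa

Δσ_z ≈ 39 kPa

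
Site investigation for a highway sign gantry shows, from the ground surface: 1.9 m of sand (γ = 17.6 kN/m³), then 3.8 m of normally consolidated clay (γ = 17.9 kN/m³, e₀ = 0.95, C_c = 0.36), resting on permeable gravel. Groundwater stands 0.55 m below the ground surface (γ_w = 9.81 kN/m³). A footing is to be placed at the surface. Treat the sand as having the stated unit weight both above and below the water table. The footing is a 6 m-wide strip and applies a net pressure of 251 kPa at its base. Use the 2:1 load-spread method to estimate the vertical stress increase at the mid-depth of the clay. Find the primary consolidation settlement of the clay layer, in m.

S_c ≈ 0.509 m

Mid-depth of clay below the ground surface: z = 1.9 + 3.8/2 = 3.8 m.
Total vertical stress at mid-clay: σ_v = 17.6×1.9 + 17.9×1.9 = 67.45 kPa.
Pore pressure: u = 9.81×(3.8 − 0.55) = 31.883 kPa.
Initial effective stress: σ'_0 = σ_v − u = 67.45 − 31.883 = 35.567 kPa.
Stress increase at mid-clay by the 2:1 spreading method:
Δσ = qB/(B+z) = 251×6/(6+3.8) = 153.67 kPa
Final effective stress: σ'_f = σ'_0 + Δσ = 35.567 + 153.67 = 189.24 kPa.
Normally consolidated clay, so the full stress increment lies on the virgin compression line:
S_c = C_c·H/(1+e₀)·log₁₀(σ'_f/σ'_0) = 0.36×3.8/(1+0.95)×log₁₀(189.24/35.567)
    = 0.70154 × 0.72597 = 0.5093 m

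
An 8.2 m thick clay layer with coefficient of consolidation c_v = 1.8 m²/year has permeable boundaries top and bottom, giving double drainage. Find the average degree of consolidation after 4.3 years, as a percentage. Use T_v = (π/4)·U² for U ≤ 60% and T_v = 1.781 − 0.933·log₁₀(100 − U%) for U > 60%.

Drainage path length: H_d = H/2 = 4.1 m (double drainage).
T_v = c_v·t/H_d² = 1.8×4.3/4.1² = 0.46044.
T_v = 0.46044 corresponds to the U > 60% branch:
U = 1 − 10^((1.781 − T_v)/0.933)/100 = 0.7397

U ≈ 74 %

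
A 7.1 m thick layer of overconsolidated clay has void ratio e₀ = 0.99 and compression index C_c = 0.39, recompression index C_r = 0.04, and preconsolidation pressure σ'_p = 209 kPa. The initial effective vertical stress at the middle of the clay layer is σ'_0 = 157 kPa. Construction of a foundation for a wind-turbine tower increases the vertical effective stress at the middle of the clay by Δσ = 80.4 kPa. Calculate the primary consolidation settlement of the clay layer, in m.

Final effective stress: σ'_f = 157 + 80.4 = 237.4 kPa.
σ'_f = 237.4 > σ'_p = 209 kPa, so the stress path crosses the preconsolidation pressure — recompression up to σ'_p, then virgin compression beyond:
S_c = H/(1+e₀)·[C_r·log₁₀(σ'_p/σ'_0) + C_c·log₁₀(σ'_f/σ'_p)]
    = 7.1/1.99 × [0.04×log₁₀(209/157) + 0.39×log₁₀(237.4/209)]
    = 3.5678 × [0.0049699 + 0.02158] = 0.09472 m

S_c ≈ 0.0947 m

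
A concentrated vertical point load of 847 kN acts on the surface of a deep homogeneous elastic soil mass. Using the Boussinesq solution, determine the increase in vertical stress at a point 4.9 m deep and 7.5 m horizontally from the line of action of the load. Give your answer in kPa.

Δσ_z ≈ 0.824 kPa

Boussinesq vertical stress below a point load on an elastic half-space:
Δσ_z = 3P/(2πz²) · [1 + (r/z)²]^(−5/2)
r/z = 7.5/4.9 = 1.5306; [1+(r/z)²]^(−5/2) = 0.048948.
Δσ_z = 3×847/(2π×4.9²) × 0.048948 = 16.844 × 0.048948 = 0.8245 kPa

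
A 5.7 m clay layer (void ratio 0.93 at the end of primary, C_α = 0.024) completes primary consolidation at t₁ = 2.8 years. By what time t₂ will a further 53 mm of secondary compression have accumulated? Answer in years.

S_s = C_α·H/(1+e_p)·log₁₀(t₂/t₁) ⇒ log₁₀(t₂/t₁) = S_s·(1+e_p)/(C_α·H).
log₁₀(t₂/t₁) = 0.053 × (1+0.93) / (0.024×5.7) = 0.7477
t₂ = t₁ × 10^0.7477 = 2.8 × 5.594 = 15.66 years

t₂ ≈ 15.7 years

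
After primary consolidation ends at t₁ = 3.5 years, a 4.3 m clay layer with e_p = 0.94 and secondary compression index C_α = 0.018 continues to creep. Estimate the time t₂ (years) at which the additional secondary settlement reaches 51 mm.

S_s = C_α·H/(1+e_p)·log₁₀(t₂/t₁) ⇒ log₁₀(t₂/t₁) = S_s·(1+e_p)/(C_α·H).
log₁₀(t₂/t₁) = 0.051 × (1+0.94) / (0.018×4.3) = 1.278
t₂ = t₁ × 10^1.278 = 3.5 × 18.98 = 66.43 years

t₂ ≈ 66.4 years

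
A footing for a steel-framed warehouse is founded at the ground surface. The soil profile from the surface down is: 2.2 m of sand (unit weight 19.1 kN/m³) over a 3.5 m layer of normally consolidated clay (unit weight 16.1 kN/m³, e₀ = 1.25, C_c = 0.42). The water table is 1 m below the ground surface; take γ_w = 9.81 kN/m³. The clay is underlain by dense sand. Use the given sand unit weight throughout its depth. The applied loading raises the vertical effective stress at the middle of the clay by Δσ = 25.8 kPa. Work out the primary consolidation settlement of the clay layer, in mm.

Mid-depth of clay below the ground surface: z = 2.2 + 3.5/2 = 3.95 m.
Total vertical stress at mid-clay: σ_v = 19.1×2.2 + 16.1×1.75 = 70.195 kPa.
Pore pressure: u = 9.81×(3.95 − 1) = 28.94 kPa.
Initial effective stress: σ'_0 = σ_v − u = 70.195 − 28.94 = 41.255 kPa.
Final effective stress: σ'_f = σ'_0 + Δσ = 41.255 + 25.8 = 67.055 kPa.
Normally consolidated clay, so the full stress increment lies on the virgin compression line:
S_c = C_c·H/(1+e₀)·log₁₀(σ'_f/σ'_0) = 0.42×3.5/(1+1.25)×log₁₀(67.055/41.255)
    = 0.65333 × 0.21095 = 0.1378 m

S_c ≈ 138 mm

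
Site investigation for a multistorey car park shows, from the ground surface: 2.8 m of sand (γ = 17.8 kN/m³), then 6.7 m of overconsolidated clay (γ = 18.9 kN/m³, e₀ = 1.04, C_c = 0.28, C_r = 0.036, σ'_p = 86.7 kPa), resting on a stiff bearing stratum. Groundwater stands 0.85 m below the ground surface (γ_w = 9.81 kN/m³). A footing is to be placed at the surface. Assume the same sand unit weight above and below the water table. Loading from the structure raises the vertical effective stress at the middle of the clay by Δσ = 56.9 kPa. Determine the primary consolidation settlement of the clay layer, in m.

S_c ≈ 0.141 m

Mid-depth of clay below the ground surface: z = 2.8 + 6.7/2 = 6.15 m.
Total vertical stress at mid-clay: σ_v = 17.8×2.8 + 18.9×3.35 = 113.16 kPa.
Pore pressure: u = 9.81×(6.15 − 0.85) = 51.993 kPa.
Initial effective stress: σ'_0 = σ_v − u = 113.16 − 51.993 = 61.167 kPa.
Final effective stress: σ'_f = 61.167 + 56.9 = 118.07 kPa.
σ'_f = 118.07 > σ'_p = 86.7 kPa, so the stress path crosses the preconsolidation pressure — recompression up to σ'_p, then virgin compression beyond:
S_c = H/(1+e₀)·[C_r·log₁₀(σ'_p/σ'_0) + C_c·log₁₀(σ'_f/σ'_p)]
    = 6.7/2.04 × [0.036×log₁₀(86.7/61.167) + 0.28×log₁₀(118.07/86.7)]
    = 3.2843 × [0.0054541 + 0.037554] = 0.1413 m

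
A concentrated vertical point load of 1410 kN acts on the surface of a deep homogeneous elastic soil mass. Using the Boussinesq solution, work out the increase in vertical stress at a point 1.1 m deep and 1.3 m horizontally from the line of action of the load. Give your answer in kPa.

Δσ_z ≈ 62.6 kPa

Boussinesq vertical stress below a point load on an elastic half-space:
Δσ_z = 3P/(2πz²) · [1 + (r/z)²]^(−5/2)
r/z = 1.3/1.1 = 1.1818; [1+(r/z)²]^(−5/2) = 0.11245.
Δσ_z = 3×1410/(2π×1.1²) × 0.11245 = 556.38 × 0.11245 = 62.56 kPa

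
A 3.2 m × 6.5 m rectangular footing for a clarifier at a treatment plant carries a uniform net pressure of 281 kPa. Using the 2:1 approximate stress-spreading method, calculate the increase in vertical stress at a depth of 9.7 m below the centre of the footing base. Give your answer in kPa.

By the 2:1 method the load spreads at 1 horizontal : 2 vertical, so at depth z the loaded area has grown by z in each plan dimension:
Δσ = qBL/((B+z)(L+z)) = 281×3.2×6.5/((3.2+9.7)(6.5+9.7)) = 27.968 kPa

Δσ_z ≈ 28 kPa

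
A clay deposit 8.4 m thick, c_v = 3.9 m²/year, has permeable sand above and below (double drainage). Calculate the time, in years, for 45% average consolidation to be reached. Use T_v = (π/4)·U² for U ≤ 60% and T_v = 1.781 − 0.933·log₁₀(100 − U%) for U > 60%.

t ≈ 0.719 years

Drainage path length: H_d = H/2 = 4.2 m (double drainage).
U ≤ 60%: T_v = (π/4)·U² = (π/4)×0.45² = 0.15904.
t = T_v·H_d²/c_v = 0.15904×4.2²/3.9 = 0.7194 years.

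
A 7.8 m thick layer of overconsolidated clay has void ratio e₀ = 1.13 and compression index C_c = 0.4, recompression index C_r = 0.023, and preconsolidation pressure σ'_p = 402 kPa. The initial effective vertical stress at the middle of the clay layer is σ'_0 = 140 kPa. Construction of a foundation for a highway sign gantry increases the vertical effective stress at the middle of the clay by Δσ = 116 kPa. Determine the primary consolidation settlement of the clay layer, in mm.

S_c ≈ 22.1 mm

Final effective stress: σ'_f = 140 + 116 = 256 kPa.
σ'_f = 256 ≤ σ'_p = 402 kPa, so the clay remains overconsolidated and only the recompression index applies:
S_c = C_r·H/(1+e₀)·log₁₀(σ'_f/σ'_0) = 0.023×7.8/2.13×log₁₀(256/140)
    = 0.084226 × 0.26211 = 0.02208 m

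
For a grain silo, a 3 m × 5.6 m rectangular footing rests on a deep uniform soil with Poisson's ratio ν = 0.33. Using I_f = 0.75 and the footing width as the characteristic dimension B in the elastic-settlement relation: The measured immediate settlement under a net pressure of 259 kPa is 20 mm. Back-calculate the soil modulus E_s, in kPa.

S_e = q·B·(1−ν²)/E_s · I_f  ⇒  E_s = q·B·(1−ν²)·I_f / S_e.
E_s = 259 × 3 × 0.8911 × 0.75 / 0.02 = 25960 kPa

E_s ≈ 26000 kPa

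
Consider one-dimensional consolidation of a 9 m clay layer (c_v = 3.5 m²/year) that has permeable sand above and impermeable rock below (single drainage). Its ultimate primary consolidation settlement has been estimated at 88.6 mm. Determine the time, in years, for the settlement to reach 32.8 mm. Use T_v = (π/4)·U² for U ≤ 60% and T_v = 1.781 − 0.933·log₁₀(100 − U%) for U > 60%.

Drainage path length: H_d = H = 9 m (single drainage).
U = S(t)/S_ult = 32.8/88.6 = 0.3702.
U ≤ 60%: T_v = (π/4)·U² = (π/4)×0.3702² = 0.10764.
t = T_v·H_d²/c_v = 0.10764×9²/3.5 = 2.491 years.

t ≈ 2.49 years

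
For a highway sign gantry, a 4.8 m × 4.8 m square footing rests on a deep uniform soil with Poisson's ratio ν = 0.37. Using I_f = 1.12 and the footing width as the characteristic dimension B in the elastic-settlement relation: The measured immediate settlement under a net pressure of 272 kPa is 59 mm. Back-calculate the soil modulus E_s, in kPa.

E_s ≈ 21400 kPa

S_e = q·B·(1−ν²)/E_s · I_f  ⇒  E_s = q·B·(1−ν²)·I_f / S_e.
E_s = 272 × 4.8 × 0.8631 × 1.12 / 0.059 = 21390 kPa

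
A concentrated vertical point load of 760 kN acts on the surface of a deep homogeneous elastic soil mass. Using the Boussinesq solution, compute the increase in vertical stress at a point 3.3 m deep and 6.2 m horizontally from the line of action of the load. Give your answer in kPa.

Δσ_z ≈ 0.763 kPa

Boussinesq vertical stress below a point load on an elastic half-space:
Δσ_z = 3P/(2πz²) · [1 + (r/z)²]^(−5/2)
r/z = 6.2/3.3 = 1.8788; [1+(r/z)²]^(−5/2) = 0.022898.
Δσ_z = 3×760/(2π×3.3²) × 0.022898 = 33.322 × 0.022898 = 0.763 kPa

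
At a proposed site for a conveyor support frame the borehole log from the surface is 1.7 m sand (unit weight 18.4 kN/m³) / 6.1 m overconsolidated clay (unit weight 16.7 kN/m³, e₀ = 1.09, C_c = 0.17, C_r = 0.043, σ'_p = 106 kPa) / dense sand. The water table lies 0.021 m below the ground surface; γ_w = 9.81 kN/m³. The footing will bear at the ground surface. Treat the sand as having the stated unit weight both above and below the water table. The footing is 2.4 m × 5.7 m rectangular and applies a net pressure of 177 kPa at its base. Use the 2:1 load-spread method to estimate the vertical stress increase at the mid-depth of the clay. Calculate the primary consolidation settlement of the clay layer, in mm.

Mid-depth of clay below the ground surface: z = 1.7 + 6.1/2 = 4.75 m.
Total vertical stress at mid-clay: σ_v = 18.4×1.7 + 16.7×3.05 = 82.215 kPa.
Pore pressure: u = 9.81×(4.75 − 0.021) = 46.391 kPa.
Initial effective stress: σ'_0 = σ_v − u = 82.215 − 46.391 = 35.824 kPa.
Stress increase at mid-clay by the 2:1 spreading method:
Δσ = qBL/((B+z)(L+z)) = 177×2.4×5.7/((2.4+4.75)(5.7+4.75)) = 32.407 kPa
Final effective stress: σ'_f = 35.824 + 32.407 = 68.231 kPa.
σ'_f = 68.231 ≤ σ'_p = 106 kPa, so the clay remains overconsolidated and only the recompression index applies:
S_c = C_r·H/(1+e₀)·log₁₀(σ'_f/σ'_0) = 0.043×6.1/2.09×log₁₀(68.231/35.824)
    = 0.1255 × 0.27981 = 0.03512 m

S_c ≈ 35.1 mm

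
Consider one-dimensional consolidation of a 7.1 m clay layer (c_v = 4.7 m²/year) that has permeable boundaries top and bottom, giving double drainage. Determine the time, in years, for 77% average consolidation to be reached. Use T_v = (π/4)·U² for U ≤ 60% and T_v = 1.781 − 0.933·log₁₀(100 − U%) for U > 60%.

Drainage path length: H_d = H/2 = 3.55 m (double drainage).
U > 60%: T_v = 1.781 − 0.933·log₁₀(100 − 77) = 0.51051.
t = T_v·H_d²/c_v = 0.51051×3.55²/4.7 = 1.369 years.

t ≈ 1.37 years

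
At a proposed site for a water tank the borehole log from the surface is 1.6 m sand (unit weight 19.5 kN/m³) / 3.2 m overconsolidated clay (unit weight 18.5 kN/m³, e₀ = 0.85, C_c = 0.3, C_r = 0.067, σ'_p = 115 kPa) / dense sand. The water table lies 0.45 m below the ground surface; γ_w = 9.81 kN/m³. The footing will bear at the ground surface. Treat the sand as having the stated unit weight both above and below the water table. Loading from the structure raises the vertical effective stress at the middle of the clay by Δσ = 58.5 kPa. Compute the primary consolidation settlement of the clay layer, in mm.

Mid-depth of clay below the ground surface: z = 1.6 + 3.2/2 = 3.2 m.
Total vertical stress at mid-clay: σ_v = 19.5×1.6 + 18.5×1.6 = 60.8 kPa.
Pore pressure: u = 9.81×(3.2 − 0.45) = 26.978 kPa.
Initial effective stress: σ'_0 = σ_v − u = 60.8 − 26.978 = 33.822 kPa.
Final effective stress: σ'_f = 33.822 + 58.5 = 92.322 kPa.
σ'_f = 92.322 ≤ σ'_p = 115 kPa, so the clay remains overconsolidated and only the recompression index applies:
S_c = C_r·H/(1+e₀)·log₁₀(σ'_f/σ'_0) = 0.067×3.2/1.85×log₁₀(92.322/33.822)
    = 0.11589 × 0.43611 = 0.05054 m

S_c ≈ 50.5 mm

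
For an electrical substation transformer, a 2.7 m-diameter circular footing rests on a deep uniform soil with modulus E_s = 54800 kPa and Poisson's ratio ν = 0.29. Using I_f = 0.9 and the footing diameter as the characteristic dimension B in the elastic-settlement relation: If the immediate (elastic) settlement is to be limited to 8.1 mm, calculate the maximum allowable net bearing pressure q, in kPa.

q ≈ 199 kPa

S_e = q·B·(1−ν²)/E_s · I_f  ⇒  q = S_e·E_s / (B·(1−ν²)·I_f).
q = 0.0081 × 54800 / (2.7 × 0.9159 × 0.9) = 199.4 kPa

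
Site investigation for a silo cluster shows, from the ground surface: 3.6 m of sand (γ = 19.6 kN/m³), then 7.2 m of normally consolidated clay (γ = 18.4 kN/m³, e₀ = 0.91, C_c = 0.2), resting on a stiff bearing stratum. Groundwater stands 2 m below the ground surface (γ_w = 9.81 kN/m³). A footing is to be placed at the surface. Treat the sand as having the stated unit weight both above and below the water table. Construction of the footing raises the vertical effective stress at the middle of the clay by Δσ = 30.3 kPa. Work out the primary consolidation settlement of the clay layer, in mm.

Mid-depth of clay below the ground surface: z = 3.6 + 7.2/2 = 7.2 m.
Total vertical stress at mid-clay: σ_v = 19.6×3.6 + 18.4×3.6 = 136.8 kPa.
Pore pressure: u = 9.81×(7.2 − 2) = 51.012 kPa.
Initial effective stress: σ'_0 = σ_v − u = 136.8 − 51.012 = 85.788 kPa.
Final effective stress: σ'_f = σ'_0 + Δσ = 85.788 + 30.3 = 116.09 kPa.
Normally consolidated clay, so the full stress increment lies on the virgin compression line:
S_c = C_c·H/(1+e₀)·log₁₀(σ'_f/σ'_0) = 0.2×7.2/(1+0.91)×log₁₀(116.09/85.788)
    = 0.75393 × 0.13137 = 0.09904 m

S_c ≈ 99 mm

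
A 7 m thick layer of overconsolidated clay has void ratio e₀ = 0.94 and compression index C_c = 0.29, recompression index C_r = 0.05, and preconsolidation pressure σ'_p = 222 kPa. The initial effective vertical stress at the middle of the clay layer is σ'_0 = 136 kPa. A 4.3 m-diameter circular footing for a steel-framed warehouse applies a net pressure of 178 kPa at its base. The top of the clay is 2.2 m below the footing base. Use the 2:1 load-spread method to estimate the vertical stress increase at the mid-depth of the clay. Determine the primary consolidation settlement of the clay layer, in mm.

S_c ≈ 17 mm

Mid-depth of clay below the footing base: z = 2.2 + 7/2 = 5.7 m.
Stress increase at mid-clay by the 2:1 spreading method:
Δσ ≈ qD²/(D+z)² = 178×4.3²/(4.3+5.7)² = 32.912 kPa
Final effective stress: σ'_f = 136 + 32.912 = 168.91 kPa.
σ'_f = 168.91 ≤ σ'_p = 222 kPa, so the clay remains overconsolidated and only the recompression index applies:
S_c = C_r·H/(1+e₀)·log₁₀(σ'_f/σ'_0) = 0.05×7/1.94×log₁₀(168.91/136)
    = 0.18041 × 0.094116 = 0.01698 m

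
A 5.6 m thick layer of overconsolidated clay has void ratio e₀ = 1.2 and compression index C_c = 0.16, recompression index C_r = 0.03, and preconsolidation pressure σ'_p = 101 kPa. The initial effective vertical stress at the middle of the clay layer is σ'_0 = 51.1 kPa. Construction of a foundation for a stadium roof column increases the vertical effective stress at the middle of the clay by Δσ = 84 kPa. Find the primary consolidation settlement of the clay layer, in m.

Final effective stress: σ'_f = 51.1 + 84 = 135.1 kPa.
σ'_f = 135.1 > σ'_p = 101 kPa, so the stress path crosses the preconsolidation pressure — recompression up to σ'_p, then virgin compression beyond:
S_c = H/(1+e₀)·[C_r·log₁₀(σ'_p/σ'_0) + C_c·log₁₀(σ'_f/σ'_p)]
    = 5.6/2.2 × [0.03×log₁₀(101/51.1) + 0.16×log₁₀(135.1/101)]
    = 2.5455 × [0.008877 + 0.020213] = 0.07405 m

S_c ≈ 0.074 m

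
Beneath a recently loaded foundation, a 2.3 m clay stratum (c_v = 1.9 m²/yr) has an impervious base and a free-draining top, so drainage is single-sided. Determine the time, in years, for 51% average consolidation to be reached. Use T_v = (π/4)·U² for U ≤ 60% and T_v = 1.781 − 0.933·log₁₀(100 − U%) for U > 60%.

Drainage path length: H_d = H = 2.3 m (single drainage).
U ≤ 60%: T_v = (π/4)·U² = (π/4)×0.51² = 0.20428.
t = T_v·H_d²/c_v = 0.20428×2.3²/1.9 = 0.5688 years.

t ≈ 0.569 years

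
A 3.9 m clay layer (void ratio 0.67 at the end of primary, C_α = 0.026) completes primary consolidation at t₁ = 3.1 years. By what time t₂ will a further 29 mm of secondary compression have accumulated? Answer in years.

S_s = C_α·H/(1+e_p)·log₁₀(t₂/t₁) ⇒ log₁₀(t₂/t₁) = S_s·(1+e_p)/(C_α·H).
log₁₀(t₂/t₁) = 0.029 × (1+0.67) / (0.026×3.9) = 0.4776
t₂ = t₁ × 10^0.4776 = 3.1 × 3.003 = 9.311 years

t₂ ≈ 9.31 years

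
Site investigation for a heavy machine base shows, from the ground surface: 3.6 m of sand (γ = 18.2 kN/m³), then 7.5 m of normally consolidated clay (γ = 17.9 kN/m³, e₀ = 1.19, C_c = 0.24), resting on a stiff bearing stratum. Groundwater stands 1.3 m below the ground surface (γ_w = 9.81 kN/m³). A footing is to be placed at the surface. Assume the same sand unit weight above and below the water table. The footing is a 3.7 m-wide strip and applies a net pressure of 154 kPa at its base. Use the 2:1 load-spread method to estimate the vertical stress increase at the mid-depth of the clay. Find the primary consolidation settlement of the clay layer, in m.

S_c ≈ 0.19 m

Mid-depth of clay below the ground surface: z = 3.6 + 7.5/2 = 7.35 m.
Total vertical stress at mid-clay: σ_v = 18.2×3.6 + 17.9×3.75 = 132.64 kPa.
Pore pressure: u = 9.81×(7.35 − 1.3) = 59.351 kPa.
Initial effective stress: σ'_0 = σ_v − u = 132.64 − 59.351 = 73.289 kPa.
Stress increase at mid-clay by the 2:1 spreading method:
Δσ = qB/(B+z) = 154×3.7/(3.7+7.35) = 51.566 kPa
Final effective stress: σ'_f = σ'_0 + Δσ = 73.289 + 51.566 = 124.86 kPa.
Normally consolidated clay, so the full stress increment lies on the virgin compression line:
S_c = C_c·H/(1+e₀)·log₁₀(σ'_f/σ'_0) = 0.24×7.5/(1+1.19)×log₁₀(124.86/73.289)
    = 0.82192 × 0.23138 = 0.1902 m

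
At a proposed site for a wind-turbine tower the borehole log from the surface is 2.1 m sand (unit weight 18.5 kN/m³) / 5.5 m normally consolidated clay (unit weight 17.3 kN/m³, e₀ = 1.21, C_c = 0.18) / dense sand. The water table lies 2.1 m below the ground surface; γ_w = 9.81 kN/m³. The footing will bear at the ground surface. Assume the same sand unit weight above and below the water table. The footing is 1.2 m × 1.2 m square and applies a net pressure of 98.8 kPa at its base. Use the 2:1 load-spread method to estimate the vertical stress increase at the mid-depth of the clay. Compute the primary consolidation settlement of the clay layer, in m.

Mid-depth of clay below the ground surface: z = 2.1 + 5.5/2 = 4.85 m.
Total vertical stress at mid-clay: σ_v = 18.5×2.1 + 17.3×2.75 = 86.425 kPa.
Pore pressure: u = 9.81×(4.85 − 2.1) = 26.978 kPa.
Initial effective stress: σ'_0 = σ_v − u = 86.425 − 26.978 = 59.447 kPa.
Stress increase at mid-clay by the 2:1 spreading method:
Δσ = qBL/((B+z)(L+z)) = 98.8×1.2×1.2/((1.2+4.85)(1.2+4.85)) = 3.8869 kPa
Final effective stress: σ'_f = σ'_0 + Δσ = 59.447 + 3.8869 = 63.334 kPa.
Normally consolidated clay, so the full stress increment lies on the virgin compression line:
S_c = C_c·H/(1+e₀)·log₁₀(σ'_f/σ'_0) = 0.18×5.5/(1+1.21)×log₁₀(63.334/59.447)
    = 0.44796 × 0.027507 = 0.01232 m

S_c ≈ 0.0123 m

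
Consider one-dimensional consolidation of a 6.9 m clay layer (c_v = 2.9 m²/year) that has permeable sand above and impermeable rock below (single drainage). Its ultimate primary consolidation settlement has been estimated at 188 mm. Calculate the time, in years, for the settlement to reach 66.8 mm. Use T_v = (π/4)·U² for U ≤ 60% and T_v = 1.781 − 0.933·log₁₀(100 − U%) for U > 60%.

Drainage path length: H_d = H = 6.9 m (single drainage).
U = S(t)/S_ult = 66.8/188 = 0.3553.
U ≤ 60%: T_v = (π/4)·U² = (π/4)×0.35532² = 0.099158.
t = T_v·H_d²/c_v = 0.099158×6.9²/2.9 = 1.628 years.

t ≈ 1.63 years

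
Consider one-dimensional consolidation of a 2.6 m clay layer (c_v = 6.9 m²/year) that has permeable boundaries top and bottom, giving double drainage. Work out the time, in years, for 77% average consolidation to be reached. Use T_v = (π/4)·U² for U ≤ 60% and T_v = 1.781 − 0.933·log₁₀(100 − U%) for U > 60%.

t ≈ 0.125 years

Drainage path length: H_d = H/2 = 1.3 m (double drainage).
U > 60%: T_v = 1.781 − 0.933·log₁₀(100 − 77) = 0.51051.
t = T_v·H_d²/c_v = 0.51051×1.3²/6.9 = 0.125 years.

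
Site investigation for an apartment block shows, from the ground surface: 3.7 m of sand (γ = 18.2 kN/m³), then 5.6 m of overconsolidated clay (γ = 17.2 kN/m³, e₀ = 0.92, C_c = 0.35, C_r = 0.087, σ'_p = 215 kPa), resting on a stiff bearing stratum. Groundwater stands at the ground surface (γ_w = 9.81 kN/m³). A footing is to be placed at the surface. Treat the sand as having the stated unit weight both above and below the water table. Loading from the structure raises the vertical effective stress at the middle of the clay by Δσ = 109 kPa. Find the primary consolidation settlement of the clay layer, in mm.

Mid-depth of clay below the ground surface: z = 3.7 + 5.6/2 = 6.5 m.
Total vertical stress at mid-clay: σ_v = 18.2×3.7 + 17.2×2.8 = 115.5 kPa.
Pore pressure: u = 9.81×(6.5 − 0) = 63.765 kPa.
Initial effective stress: σ'_0 = σ_v − u = 115.5 − 63.765 = 51.735 kPa.
Final effective stress: σ'_f = 51.735 + 109 = 160.74 kPa.
σ'_f = 160.74 ≤ σ'_p = 215 kPa, so the clay remains overconsolidated and only the recompression index applies:
S_c = C_r·H/(1+e₀)·log₁₀(σ'_f/σ'_0) = 0.087×5.6/1.92×log₁₀(160.74/51.735)
    = 0.25375 × 0.49234 = 0.1249 m

S_c ≈ 125 mm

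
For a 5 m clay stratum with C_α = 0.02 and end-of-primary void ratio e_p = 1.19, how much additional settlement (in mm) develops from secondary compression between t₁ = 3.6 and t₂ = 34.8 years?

S_s ≈ 45 mm

Secondary compression: S_s = C_α·H/(1+e_p)·log₁₀(t₂/t₁)
S_s = 0.02×5/(1+1.19)×log₁₀(34.8/3.6)
    = 0.04566 × 0.9853 = 0.04499 m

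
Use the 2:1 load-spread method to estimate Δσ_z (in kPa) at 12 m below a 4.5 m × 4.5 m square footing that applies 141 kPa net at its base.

Δσ_z ≈ 10.5 kPa

By the 2:1 method the load spreads at 1 horizontal : 2 vertical, so at depth z the loaded area has grown by z in each plan dimension:
Δσ = qBL/((B+z)(L+z)) = 141×4.5×4.5/((4.5+12)(4.5+12)) = 10.488 kPa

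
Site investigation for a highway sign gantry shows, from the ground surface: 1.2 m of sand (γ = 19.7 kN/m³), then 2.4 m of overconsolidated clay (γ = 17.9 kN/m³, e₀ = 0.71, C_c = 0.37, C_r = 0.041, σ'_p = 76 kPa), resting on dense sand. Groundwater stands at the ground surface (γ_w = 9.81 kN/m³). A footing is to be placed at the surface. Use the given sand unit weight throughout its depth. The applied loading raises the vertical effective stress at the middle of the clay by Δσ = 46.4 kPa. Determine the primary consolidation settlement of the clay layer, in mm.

S_c ≈ 28.7 mm

Mid-depth of clay below the ground surface: z = 1.2 + 2.4/2 = 2.4 m.
Total vertical stress at mid-clay: σ_v = 19.7×1.2 + 17.9×1.2 = 45.12 kPa.
Pore pressure: u = 9.81×(2.4 − 0) = 23.544 kPa.
Initial effective stress: σ'_0 = σ_v − u = 45.12 − 23.544 = 21.576 kPa.
Final effective stress: σ'_f = 21.576 + 46.4 = 67.976 kPa.
σ'_f = 67.976 ≤ σ'_p = 76 kPa, so the clay remains overconsolidated and only the recompression index applies:
S_c = C_r·H/(1+e₀)·log₁₀(σ'_f/σ'_0) = 0.041×2.4/1.71×log₁₀(67.976/21.576)
    = 0.057544 × 0.49838 = 0.02868 m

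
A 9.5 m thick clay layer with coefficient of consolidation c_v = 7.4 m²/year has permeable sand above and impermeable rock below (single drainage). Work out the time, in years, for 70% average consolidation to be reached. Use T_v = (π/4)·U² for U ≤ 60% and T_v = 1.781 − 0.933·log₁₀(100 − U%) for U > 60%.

Drainage path length: H_d = H = 9.5 m (single drainage).
U > 60%: T_v = 1.781 − 0.933·log₁₀(100 − 70) = 0.40285.
t = T_v·H_d²/c_v = 0.40285×9.5²/7.4 = 4.913 years.

t ≈ 4.91 years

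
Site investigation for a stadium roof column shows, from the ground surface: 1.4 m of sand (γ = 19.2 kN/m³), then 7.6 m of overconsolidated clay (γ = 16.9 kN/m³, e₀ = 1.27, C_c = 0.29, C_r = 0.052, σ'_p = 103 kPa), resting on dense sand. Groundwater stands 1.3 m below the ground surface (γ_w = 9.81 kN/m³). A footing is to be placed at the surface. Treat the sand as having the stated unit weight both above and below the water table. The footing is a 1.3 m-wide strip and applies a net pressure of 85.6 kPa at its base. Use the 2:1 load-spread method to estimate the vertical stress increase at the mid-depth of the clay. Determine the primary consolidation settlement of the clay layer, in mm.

Mid-depth of clay below the ground surface: z = 1.4 + 7.6/2 = 5.2 m.
Total vertical stress at mid-clay: σ_v = 19.2×1.4 + 16.9×3.8 = 91.1 kPa.
Pore pressure: u = 9.81×(5.2 − 1.3) = 38.259 kPa.
Initial effective stress: σ'_0 = σ_v − u = 91.1 − 38.259 = 52.841 kPa.
Stress increase at mid-clay by the 2:1 spreading method:
Δσ = qB/(B+z) = 85.6×1.3/(1.3+5.2) = 17.12 kPa
Final effective stress: σ'_f = 52.841 + 17.12 = 69.961 kPa.
σ'_f = 69.961 ≤ σ'_p = 103 kPa, so the clay remains overconsolidated and only the recompression index applies:
S_c = C_r·H/(1+e₀)·log₁₀(σ'_f/σ'_0) = 0.052×7.6/2.27×log₁₀(69.961/52.841)
    = 0.1741 × 0.12188 = 0.02122 m

S_c ≈ 21.2 mm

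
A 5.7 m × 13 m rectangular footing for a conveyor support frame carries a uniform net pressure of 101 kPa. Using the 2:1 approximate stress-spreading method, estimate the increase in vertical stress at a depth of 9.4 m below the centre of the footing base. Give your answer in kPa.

By the 2:1 method the load spreads at 1 horizontal : 2 vertical, so at depth z the loaded area has grown by z in each plan dimension:
Δσ = qBL/((B+z)(L+z)) = 101×5.7×13/((5.7+9.4)(13+9.4)) = 22.127 kPa

Δσ_z ≈ 22.1 kPa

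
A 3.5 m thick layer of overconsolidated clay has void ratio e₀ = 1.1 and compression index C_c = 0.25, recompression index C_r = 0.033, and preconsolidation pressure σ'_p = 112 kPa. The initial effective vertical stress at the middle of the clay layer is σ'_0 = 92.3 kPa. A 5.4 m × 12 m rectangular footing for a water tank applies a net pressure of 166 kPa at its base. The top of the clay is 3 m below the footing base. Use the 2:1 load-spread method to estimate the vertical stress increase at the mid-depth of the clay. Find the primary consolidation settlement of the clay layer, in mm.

Mid-depth of clay below the footing base: z = 3 + 3.5/2 = 4.75 m.
Stress increase at mid-clay by the 2:1 spreading method:
Δσ = qBL/((B+z)(L+z)) = 166×5.4×12/((5.4+4.75)(12+4.75)) = 63.271 kPa
Final effective stress: σ'_f = 92.3 + 63.271 = 155.57 kPa.
σ'_f = 155.57 > σ'_p = 112 kPa, so the stress path crosses the preconsolidation pressure — recompression up to σ'_p, then virgin compression beyond:
S_c = H/(1+e₀)·[C_r·log₁₀(σ'_p/σ'_0) + C_c·log₁₀(σ'_f/σ'_p)]
    = 3.5/2.1 × [0.033×log₁₀(112/92.3) + 0.25×log₁₀(155.57/112)]
    = 1.6667 × [0.0027725 + 0.035677] = 0.06408 m

S_c ≈ 64.1 mm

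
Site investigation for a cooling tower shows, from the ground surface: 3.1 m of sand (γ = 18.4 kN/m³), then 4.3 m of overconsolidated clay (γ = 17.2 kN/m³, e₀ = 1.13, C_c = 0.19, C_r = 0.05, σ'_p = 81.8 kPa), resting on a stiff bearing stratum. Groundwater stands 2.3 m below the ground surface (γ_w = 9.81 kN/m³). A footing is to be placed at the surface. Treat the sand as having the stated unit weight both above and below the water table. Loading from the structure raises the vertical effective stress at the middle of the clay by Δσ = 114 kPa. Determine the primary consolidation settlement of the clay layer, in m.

S_c ≈ 0.141 m

Mid-depth of clay below the ground surface: z = 3.1 + 4.3/2 = 5.25 m.
Total vertical stress at mid-clay: σ_v = 18.4×3.1 + 17.2×2.15 = 94.02 kPa.
Pore pressure: u = 9.81×(5.25 − 2.3) = 28.94 kPa.
Initial effective stress: σ'_0 = σ_v − u = 94.02 − 28.94 = 65.08 kPa.
Final effective stress: σ'_f = 65.08 + 114 = 179.08 kPa.
σ'_f = 179.08 > σ'_p = 81.8 kPa, so the stress path crosses the preconsolidation pressure — recompression up to σ'_p, then virgin compression beyond:
S_c = H/(1+e₀)·[C_r·log₁₀(σ'_p/σ'_0) + C_c·log₁₀(σ'_f/σ'_p)]
    = 4.3/2.13 × [0.05×log₁₀(81.8/65.08) + 0.19×log₁₀(179.08/81.8)]
    = 2.0188 × [0.0049653 + 0.064656] = 0.1406 m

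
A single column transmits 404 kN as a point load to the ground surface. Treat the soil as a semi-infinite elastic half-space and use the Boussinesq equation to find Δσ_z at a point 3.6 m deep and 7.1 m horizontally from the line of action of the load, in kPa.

Δσ_z ≈ 0.282 kPa

Boussinesq vertical stress below a point load on an elastic half-space:
Δσ_z = 3P/(2πz²) · [1 + (r/z)²]^(−5/2)
r/z = 7.1/3.6 = 1.9722; [1+(r/z)²]^(−5/2) = 0.018915.
Δσ_z = 3×404/(2π×3.6²) × 0.018915 = 14.884 × 0.018915 = 0.2815 kPa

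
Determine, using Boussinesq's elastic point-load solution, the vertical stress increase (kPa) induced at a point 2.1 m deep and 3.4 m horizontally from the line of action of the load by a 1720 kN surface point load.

Boussinesq vertical stress below a point load on an elastic half-space:
Δσ_z = 3P/(2πz²) · [1 + (r/z)²]^(−5/2)
r/z = 3.4/2.1 = 1.619; [1+(r/z)²]^(−5/2) = 0.040071.
Δσ_z = 3×1720/(2π×2.1²) × 0.040071 = 186.22 × 0.040071 = 7.462 kPa

Δσ_z ≈ 7.46 kPa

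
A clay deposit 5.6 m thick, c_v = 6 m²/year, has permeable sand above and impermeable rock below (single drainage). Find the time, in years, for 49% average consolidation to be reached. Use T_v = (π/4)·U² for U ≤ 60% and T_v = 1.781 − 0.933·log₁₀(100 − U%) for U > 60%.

Drainage path length: H_d = H = 5.6 m (single drainage).
U ≤ 60%: T_v = (π/4)·U² = (π/4)×0.49² = 0.18857.
t = T_v·H_d²/c_v = 0.18857×5.6²/6 = 0.9856 years.

t ≈ 0.986 years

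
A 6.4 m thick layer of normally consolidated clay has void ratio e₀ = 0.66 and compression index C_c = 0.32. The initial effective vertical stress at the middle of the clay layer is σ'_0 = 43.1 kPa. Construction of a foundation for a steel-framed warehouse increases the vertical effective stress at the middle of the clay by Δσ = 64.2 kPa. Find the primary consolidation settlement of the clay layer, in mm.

Final effective stress: σ'_f = σ'_0 + Δσ = 43.1 + 64.2 = 107.3 kPa.
Normally consolidated clay, so the full stress increment lies on the virgin compression line:
S_c = C_c·H/(1+e₀)·log₁₀(σ'_f/σ'_0) = 0.32×6.4/(1+0.66)×log₁₀(107.3/43.1)
    = 1.2337 × 0.39612 = 0.4887 m

S_c ≈ 489 mm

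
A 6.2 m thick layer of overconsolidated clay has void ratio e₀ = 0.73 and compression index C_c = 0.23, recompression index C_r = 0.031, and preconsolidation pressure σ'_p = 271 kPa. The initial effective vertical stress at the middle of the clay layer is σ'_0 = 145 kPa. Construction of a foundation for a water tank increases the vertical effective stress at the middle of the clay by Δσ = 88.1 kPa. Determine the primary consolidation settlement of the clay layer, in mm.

Final effective stress: σ'_f = 145 + 88.1 = 233.1 kPa.
σ'_f = 233.1 ≤ σ'_p = 271 kPa, so the clay remains overconsolidated and only the recompression index applies:
S_c = C_r·H/(1+e₀)·log₁₀(σ'_f/σ'_0) = 0.031×6.2/1.73×log₁₀(233.1/145)
    = 0.1111 × 0.20617 = 0.02291 m

S_c ≈ 22.9 mm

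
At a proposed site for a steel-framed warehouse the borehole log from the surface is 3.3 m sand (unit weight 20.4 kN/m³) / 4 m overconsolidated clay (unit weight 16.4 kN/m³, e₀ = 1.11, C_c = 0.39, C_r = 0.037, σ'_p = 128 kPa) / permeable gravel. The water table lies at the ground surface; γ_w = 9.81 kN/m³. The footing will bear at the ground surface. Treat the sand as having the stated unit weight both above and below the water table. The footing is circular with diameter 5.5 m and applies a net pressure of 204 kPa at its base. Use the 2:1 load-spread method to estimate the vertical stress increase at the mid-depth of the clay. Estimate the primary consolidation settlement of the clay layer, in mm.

Mid-depth of clay below the ground surface: z = 3.3 + 4/2 = 5.3 m.
Total vertical stress at mid-clay: σ_v = 20.4×3.3 + 16.4×2 = 100.12 kPa.
Pore pressure: u = 9.81×(5.3 − 0) = 51.993 kPa.
Initial effective stress: σ'_0 = σ_v − u = 100.12 − 51.993 = 48.127 kPa.
Stress increase at mid-clay by the 2:1 spreading method:
Δσ ≈ qD²/(D+z)² = 204×5.5²/(5.5+5.3)² = 52.906 kPa
Final effective stress: σ'_f = 48.127 + 52.906 = 101.03 kPa.
σ'_f = 101.03 ≤ σ'_p = 128 kPa, so the clay remains overconsolidated and only the recompression index applies:
S_c = C_r·H/(1+e₀)·log₁₀(σ'_f/σ'_0) = 0.037×4/2.11×log₁₀(101.03/48.127)
    = 0.070141 × 0.32206 = 0.02259 m

S_c ≈ 22.6 mm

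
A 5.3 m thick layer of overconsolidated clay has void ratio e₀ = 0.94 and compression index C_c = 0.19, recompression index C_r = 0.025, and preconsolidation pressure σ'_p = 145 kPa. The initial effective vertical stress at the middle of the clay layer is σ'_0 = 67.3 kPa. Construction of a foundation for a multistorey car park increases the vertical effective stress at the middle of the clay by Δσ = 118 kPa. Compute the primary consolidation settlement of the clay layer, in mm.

Final effective stress: σ'_f = 67.3 + 118 = 185.3 kPa.
σ'_f = 185.3 > σ'_p = 145 kPa, so the stress path crosses the preconsolidation pressure — recompression up to σ'_p, then virgin compression beyond:
S_c = H/(1+e₀)·[C_r·log₁₀(σ'_p/σ'_0) + C_c·log₁₀(σ'_f/σ'_p)]
    = 5.3/1.94 × [0.025×log₁₀(145/67.3) + 0.19×log₁₀(185.3/145)]
    = 2.732 × [0.0083338 + 0.020236] = 0.07805 m

S_c ≈ 78.1 mm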